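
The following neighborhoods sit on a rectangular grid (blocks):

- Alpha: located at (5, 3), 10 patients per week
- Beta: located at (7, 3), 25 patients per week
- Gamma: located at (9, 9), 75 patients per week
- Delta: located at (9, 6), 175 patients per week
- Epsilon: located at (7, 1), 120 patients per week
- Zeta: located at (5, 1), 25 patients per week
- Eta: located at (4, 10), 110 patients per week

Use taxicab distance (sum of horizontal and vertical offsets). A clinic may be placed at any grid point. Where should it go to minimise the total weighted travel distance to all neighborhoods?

Manhattan distance separates: Σwᵢ(|x−xᵢ|+|y−yᵢ|) = Σwᵢ|x−xᵢ| + Σwᵢ|y−yᵢ|, so x and y are optimised independently as 1-D weighted medians.
Total weight W = 540; half = 270.
x-coordinate, sorted with cumulative weight:
  x=4 (Eta, w=110) cum 110
  x=5 (Alpha, w=10) cum 120
  x=5 (Zeta, w=25) cum 145
  x=7 (Beta, w=25) cum 170
  x=7 (Epsilon, w=120) cum 290  ← median
  x=9 (Gamma, w=75) cum 365
  x=9 (Delta, w=175) cum 540
⇒ x* = 7
y-coordinate, sorted with cumulative weight:
  y=1 (Epsilon, w=120) cum 120
  y=1 (Zeta, w=25) cum 145
  y=3 (Alpha, w=10) cum 155
  y=3 (Beta, w=25) cum 180
  y=6 (Delta, w=175) cum 355  ← median
  y=9 (Gamma, w=75) cum 430
  y=10 (Eta, w=110) cum 540
⇒ y* = 6

(7, 6)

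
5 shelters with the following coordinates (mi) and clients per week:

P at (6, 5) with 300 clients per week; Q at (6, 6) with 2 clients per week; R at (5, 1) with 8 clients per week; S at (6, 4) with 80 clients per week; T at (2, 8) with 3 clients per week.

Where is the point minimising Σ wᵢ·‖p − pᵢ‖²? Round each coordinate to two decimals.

The minimiser of Σwᵢ‖p−pᵢ‖² is the weighted centroid p* = (Σwᵢpᵢ)/(Σwᵢ).
Σwᵢ = 393.
Σwᵢxᵢ = 300·6 + 2·6 + 8·5 + 80·6 + 3·2 = 2338.
Σwᵢyᵢ = 300·5 + 2·6 + 8·1 + 80·4 + 3·8 = 1864.
x* = 2338/393 = 5.95, y* = 1864/393 = 4.74.

(5.95, 4.74)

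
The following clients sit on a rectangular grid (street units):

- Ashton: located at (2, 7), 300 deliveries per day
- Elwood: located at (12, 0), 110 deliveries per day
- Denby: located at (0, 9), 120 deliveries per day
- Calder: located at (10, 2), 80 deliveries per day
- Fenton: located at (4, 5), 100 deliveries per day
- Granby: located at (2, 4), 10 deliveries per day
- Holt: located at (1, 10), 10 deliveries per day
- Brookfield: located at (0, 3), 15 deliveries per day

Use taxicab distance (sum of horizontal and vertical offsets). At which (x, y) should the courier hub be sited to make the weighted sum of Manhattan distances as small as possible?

(2, 7)

Manhattan distance separates: Σwᵢ(|x−xᵢ|+|y−yᵢ|) = Σwᵢ|x−xᵢ| + Σwᵢ|y−yᵢ|, so x and y are optimised independently as 1-D weighted medians.
Total weight W = 745; half = 372.5.
x-coordinate, sorted with cumulative weight:
  x=0 (Denby, w=120) cum 120
  x=0 (Brookfield, w=15) cum 135
  x=1 (Holt, w=10) cum 145
  x=2 (Ashton, w=300) cum 445  ← median
  x=2 (Granby, w=10) cum 455
  x=4 (Fenton, w=100) cum 555
  x=10 (Calder, w=80) cum 635
  x=12 (Elwood, w=110) cum 745
⇒ x* = 2
y-coordinate, sorted with cumulative weight:
  y=0 (Elwood, w=110) cum 110
  y=2 (Calder, w=80) cum 190
  y=3 (Brookfield, w=15) cum 205
  y=4 (Granby, w=10) cum 215
  y=5 (Fenton, w=100) cum 315
  y=7 (Ashton, w=300) cum 615  ← median
  y=9 (Denby, w=120) cum 735
  y=10 (Holt, w=10) cum 745
⇒ y* = 7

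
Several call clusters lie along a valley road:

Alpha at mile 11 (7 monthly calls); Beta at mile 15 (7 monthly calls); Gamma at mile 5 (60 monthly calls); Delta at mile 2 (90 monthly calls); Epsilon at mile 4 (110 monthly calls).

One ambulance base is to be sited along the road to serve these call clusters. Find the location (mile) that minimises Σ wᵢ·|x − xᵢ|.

x = 4

For a sum of weighted absolute distances on a line, the optimum is the weighted median (not the mean). Total weight W = 274; half-weight = 137.
Sort by position and accumulate weight:
  mile 2 (Delta, w=90) → cum 90
  mile 4 (Epsilon, w=110) → cum 200  ≥ 137 → median here
  mile 5 (Gamma, w=60) → cum 260
  mile 11 (Alpha, w=7) → cum 267
  mile 15 (Beta, w=7) → cum 274
Optimal location: mile 4.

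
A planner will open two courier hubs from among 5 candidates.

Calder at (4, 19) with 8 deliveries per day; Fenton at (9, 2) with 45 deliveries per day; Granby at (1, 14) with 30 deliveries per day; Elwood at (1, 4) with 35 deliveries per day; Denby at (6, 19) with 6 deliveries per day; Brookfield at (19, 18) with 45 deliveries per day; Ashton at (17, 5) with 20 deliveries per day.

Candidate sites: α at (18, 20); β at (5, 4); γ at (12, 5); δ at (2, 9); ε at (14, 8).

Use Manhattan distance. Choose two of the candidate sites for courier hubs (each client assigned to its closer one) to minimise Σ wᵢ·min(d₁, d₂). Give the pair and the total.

{α, β}, total 1423

Evaluate every pair (each demand assigned to the nearer of the two):
  {α, β}: total = 1423
  {α, δ}: total = 1649
  {α, γ}: total = 1723
  {γ, δ}: total = 1840
  {β, ε}: total = 1849
  {δ, ε}: total = 1860
  {β, γ}: total = 2054
  {α, ε}: total = 2113
  {β, δ}: total = 2200
  {γ, ε}: total = 2317
Best pair: {α, β} with total 1423.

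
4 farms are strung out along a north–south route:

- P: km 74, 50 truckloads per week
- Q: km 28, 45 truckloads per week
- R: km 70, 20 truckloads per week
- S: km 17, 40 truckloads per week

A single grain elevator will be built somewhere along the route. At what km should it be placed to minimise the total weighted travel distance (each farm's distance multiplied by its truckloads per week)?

For a sum of weighted absolute distances on a line, the optimum is the weighted median (not the mean). Total weight W = 155; half-weight = 77.5.
Sort by position and accumulate weight:
  km 17 (S, w=40) → cum 40
  km 28 (Q, w=45) → cum 85  ≥ 77.5 → median here
  km 70 (R, w=20) → cum 105
  km 74 (P, w=50) → cum 155
Optimal location: km 28.

x = 28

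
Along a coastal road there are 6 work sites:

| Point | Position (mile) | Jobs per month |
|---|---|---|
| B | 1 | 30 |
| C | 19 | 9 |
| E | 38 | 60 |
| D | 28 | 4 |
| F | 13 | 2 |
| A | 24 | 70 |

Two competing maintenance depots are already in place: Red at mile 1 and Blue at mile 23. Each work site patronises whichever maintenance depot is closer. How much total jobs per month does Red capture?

The indifferent point is the midpoint (1+23)/2 = 12; work sites left of it (closer to Red at 1) go to Red, those right go to Blue.
  B at 1 (w=30) → Red
  F at 13 (w=2) → Blue
  C at 19 (w=9) → Blue
  A at 24 (w=70) → Blue
  D at 28 (w=4) → Blue
  E at 38 (w=60) → Blue
Red captures 30; Blue captures 145.

30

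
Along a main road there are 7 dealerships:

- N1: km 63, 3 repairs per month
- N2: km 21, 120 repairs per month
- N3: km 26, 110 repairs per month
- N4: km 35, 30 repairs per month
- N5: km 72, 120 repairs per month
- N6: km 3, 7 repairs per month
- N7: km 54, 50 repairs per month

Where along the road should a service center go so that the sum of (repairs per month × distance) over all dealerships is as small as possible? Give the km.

For a sum of weighted absolute distances on a line, the optimum is the weighted median (not the mean). Total weight W = 440; half-weight = 220.
Sort by position and accumulate weight:
  km 3 (N6, w=7) → cum 7
  km 21 (N2, w=120) → cum 127
  km 26 (N3, w=110) → cum 237  ≥ 220 → median here
  km 35 (N4, w=30) → cum 267
  km 54 (N7, w=50) → cum 317
  km 63 (N1, w=3) → cum 320
  km 72 (N5, w=120) → cum 440
Optimal location: km 26.

x = 26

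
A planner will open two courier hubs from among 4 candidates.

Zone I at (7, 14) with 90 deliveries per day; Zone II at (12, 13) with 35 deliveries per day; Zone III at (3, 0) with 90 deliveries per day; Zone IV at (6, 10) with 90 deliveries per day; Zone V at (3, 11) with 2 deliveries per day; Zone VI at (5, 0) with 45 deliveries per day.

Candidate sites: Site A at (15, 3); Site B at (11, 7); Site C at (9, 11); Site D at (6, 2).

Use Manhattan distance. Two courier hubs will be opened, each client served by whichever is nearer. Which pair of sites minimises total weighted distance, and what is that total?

{Site C, Site D}, total 1582

Evaluate every pair (each demand assigned to the nearer of the two):
  {Site C, Site D}: total = 1582
  {Site B, Site D}: total = 2564
  {Site A, Site C}: total = 2932
  {Site B, Site C}: total = 2932
  {Site A, Site D}: total = 2954
  {Site A, Site B}: total = 3914
Best pair: {Site C, Site D} with total 1582.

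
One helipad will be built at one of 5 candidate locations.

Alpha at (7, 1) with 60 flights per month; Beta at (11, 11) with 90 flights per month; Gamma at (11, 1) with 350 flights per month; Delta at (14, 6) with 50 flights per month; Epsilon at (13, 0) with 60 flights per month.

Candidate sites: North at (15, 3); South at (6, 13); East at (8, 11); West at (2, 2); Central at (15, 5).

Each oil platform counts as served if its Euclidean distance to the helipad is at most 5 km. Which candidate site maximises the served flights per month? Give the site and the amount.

North, covering 460

Coverage radius r = 5 km; a point is covered iff (Δx)²+(Δy)² ≤ 5² = 25.
  North (15, 3): covers {Gamma, Delta, Epsilon} → 460
  South (6, 13): covers {none} → 0
  East (8, 11): covers {Beta} → 90
  West (2, 2): covers {none} → 0
  Central (15, 5): covers {Delta} → 50
Maximum coverage at North: 460 flights per month.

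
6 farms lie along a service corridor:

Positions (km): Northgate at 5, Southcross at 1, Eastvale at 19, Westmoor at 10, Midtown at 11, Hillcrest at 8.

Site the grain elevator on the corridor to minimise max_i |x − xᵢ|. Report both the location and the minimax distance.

location 10, max distance 9

The 1-center on a line is the midpoint of the two extreme points: leftmost at 1, rightmost at 19.
Optimal location = (1 + 19)/2 = 10; maximum distance = (19 − 1)/2 = 9.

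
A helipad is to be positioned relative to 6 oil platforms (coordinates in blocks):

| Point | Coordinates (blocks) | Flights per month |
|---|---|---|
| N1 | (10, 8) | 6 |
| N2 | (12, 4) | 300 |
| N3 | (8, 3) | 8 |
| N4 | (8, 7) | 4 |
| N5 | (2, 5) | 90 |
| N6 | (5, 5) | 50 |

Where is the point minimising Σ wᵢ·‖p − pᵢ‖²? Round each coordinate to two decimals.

(9.14, 4.37)

The minimiser of Σwᵢ‖p−pᵢ‖² is the weighted centroid p* = (Σwᵢpᵢ)/(Σwᵢ).
Σwᵢ = 458.
Σwᵢxᵢ = 6·10 + 300·12 + 8·8 + 4·8 + 90·2 + 50·5 = 4186.
Σwᵢyᵢ = 6·8 + 300·4 + 8·3 + 4·7 + 90·5 + 50·5 = 2000.
x* = 4186/458 = 9.14, y* = 2000/458 = 4.37.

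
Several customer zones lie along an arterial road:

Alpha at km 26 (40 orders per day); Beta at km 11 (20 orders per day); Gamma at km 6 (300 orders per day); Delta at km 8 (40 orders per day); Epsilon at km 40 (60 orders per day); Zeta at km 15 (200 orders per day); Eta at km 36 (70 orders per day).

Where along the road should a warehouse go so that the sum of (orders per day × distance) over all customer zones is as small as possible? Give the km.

For a sum of weighted absolute distances on a line, the optimum is the weighted median (not the mean). Total weight W = 730; half-weight = 365.
Sort by position and accumulate weight:
  km 6 (Gamma, w=300) → cum 300
  km 8 (Delta, w=40) → cum 340
  km 11 (Beta, w=20) → cum 360
  km 15 (Zeta, w=200) → cum 560  ≥ 365 → median here
  km 26 (Alpha, w=40) → cum 600
  km 36 (Eta, w=70) → cum 670
  km 40 (Epsilon, w=60) → cum 730
Optimal location: km 15.

x = 15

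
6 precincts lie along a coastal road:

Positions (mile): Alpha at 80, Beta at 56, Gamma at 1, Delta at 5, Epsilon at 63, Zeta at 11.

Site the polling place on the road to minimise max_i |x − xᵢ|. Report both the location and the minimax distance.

The 1-center on a line is the midpoint of the two extreme points: leftmost at 1, rightmost at 80.
Optimal location = (1 + 80)/2 = 40.5; maximum distance = (80 − 1)/2 = 39.5.

location 40.5, max distance 39.5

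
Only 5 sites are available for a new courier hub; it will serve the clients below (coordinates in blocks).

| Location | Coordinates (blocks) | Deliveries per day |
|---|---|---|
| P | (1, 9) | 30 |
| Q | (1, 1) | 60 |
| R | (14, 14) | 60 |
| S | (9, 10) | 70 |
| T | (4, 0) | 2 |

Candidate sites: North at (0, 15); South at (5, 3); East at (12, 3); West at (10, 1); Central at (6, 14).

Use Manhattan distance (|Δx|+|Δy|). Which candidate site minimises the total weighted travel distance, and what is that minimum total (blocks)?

Total weighted distance at each candidate:
  North (0, 15): total = 3028
  South (5, 3): total = 2638
  East (12, 3): total = 2792
  West (10, 1): total = 2784
  Central (6, 14): total = 2382
Minimum is at Central with total 2382 blocks.

Central, total 2382 blocks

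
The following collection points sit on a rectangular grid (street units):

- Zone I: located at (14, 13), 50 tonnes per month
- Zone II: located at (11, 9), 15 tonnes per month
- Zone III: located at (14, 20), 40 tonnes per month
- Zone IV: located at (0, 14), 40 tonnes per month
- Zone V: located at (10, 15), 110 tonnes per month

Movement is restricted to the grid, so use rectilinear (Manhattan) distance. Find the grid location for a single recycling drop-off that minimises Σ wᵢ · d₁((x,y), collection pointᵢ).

(10, 15)

Manhattan distance separates: Σwᵢ(|x−xᵢ|+|y−yᵢ|) = Σwᵢ|x−xᵢ| + Σwᵢ|y−yᵢ|, so x and y are optimised independently as 1-D weighted medians.
Total weight W = 255; half = 127.5.
x-coordinate, sorted with cumulative weight:
  x=0 (Zone IV, w=40) cum 40
  x=10 (Zone V, w=110) cum 150  ← median
  x=11 (Zone II, w=15) cum 165
  x=14 (Zone I, w=50) cum 215
  x=14 (Zone III, w=40) cum 255
⇒ x* = 10
y-coordinate, sorted with cumulative weight:
  y=9 (Zone II, w=15) cum 15
  y=13 (Zone I, w=50) cum 65
  y=14 (Zone IV, w=40) cum 105
  y=15 (Zone V, w=110) cum 215  ← median
  y=20 (Zone III, w=40) cum 255
⇒ y* = 15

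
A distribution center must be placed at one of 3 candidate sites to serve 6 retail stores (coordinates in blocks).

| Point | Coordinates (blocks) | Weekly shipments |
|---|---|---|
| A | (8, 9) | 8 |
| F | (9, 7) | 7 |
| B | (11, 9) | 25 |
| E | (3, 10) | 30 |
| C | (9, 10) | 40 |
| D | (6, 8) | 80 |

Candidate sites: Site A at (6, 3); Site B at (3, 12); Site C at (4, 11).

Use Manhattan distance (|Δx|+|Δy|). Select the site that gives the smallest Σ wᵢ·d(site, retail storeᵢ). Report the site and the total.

Site C, total 1036 blocks

Total weighted distance at each candidate:
  Site A (6, 3): total = 1488
  Site B (3, 12): total = 1356
  Site C (4, 11): total = 1036
Minimum is at Site C with total 1036 blocks.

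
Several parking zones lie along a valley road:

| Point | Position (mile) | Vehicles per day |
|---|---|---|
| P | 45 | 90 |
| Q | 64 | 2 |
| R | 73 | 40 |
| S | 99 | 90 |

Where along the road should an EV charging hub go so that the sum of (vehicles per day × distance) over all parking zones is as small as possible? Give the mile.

x = 73

For a sum of weighted absolute distances on a line, the optimum is the weighted median (not the mean). Total weight W = 222; half-weight = 111.
Sort by position and accumulate weight:
  mile 45 (P, w=90) → cum 90
  mile 64 (Q, w=2) → cum 92
  mile 73 (R, w=40) → cum 132  ≥ 111 → median here
  mile 99 (S, w=90) → cum 222
Optimal location: mile 73.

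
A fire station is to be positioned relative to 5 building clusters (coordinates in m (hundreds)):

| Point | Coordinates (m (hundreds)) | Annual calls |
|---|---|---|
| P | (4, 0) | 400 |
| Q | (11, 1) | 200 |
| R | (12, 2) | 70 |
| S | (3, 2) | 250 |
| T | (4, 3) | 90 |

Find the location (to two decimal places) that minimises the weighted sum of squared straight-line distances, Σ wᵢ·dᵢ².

(5.69, 1.10)

The minimiser of Σwᵢ‖p−pᵢ‖² is the weighted centroid p* = (Σwᵢpᵢ)/(Σwᵢ).
Σwᵢ = 1010.
Σwᵢxᵢ = 400·4 + 200·11 + 70·12 + 250·3 + 90·4 = 5750.
Σwᵢyᵢ = 400·0 + 200·1 + 70·2 + 250·2 + 90·3 = 1110.
x* = 5750/1010 = 5.69, y* = 1110/1010 = 1.10.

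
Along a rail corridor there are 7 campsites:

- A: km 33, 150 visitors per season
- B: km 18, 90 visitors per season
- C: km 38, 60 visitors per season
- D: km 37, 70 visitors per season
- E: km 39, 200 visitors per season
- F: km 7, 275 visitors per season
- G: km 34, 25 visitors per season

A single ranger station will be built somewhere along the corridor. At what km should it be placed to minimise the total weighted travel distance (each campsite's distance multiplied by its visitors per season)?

For a sum of weighted absolute distances on a line, the optimum is the weighted median (not the mean). Total weight W = 870; half-weight = 435.
Sort by position and accumulate weight:
  km 7 (F, w=275) → cum 275
  km 18 (B, w=90) → cum 365
  km 33 (A, w=150) → cum 515  ≥ 435 → median here
  km 34 (G, w=25) → cum 540
  km 37 (D, w=70) → cum 610
  km 38 (C, w=60) → cum 670
  km 39 (E, w=200) → cum 870
Optimal location: km 33.

x = 33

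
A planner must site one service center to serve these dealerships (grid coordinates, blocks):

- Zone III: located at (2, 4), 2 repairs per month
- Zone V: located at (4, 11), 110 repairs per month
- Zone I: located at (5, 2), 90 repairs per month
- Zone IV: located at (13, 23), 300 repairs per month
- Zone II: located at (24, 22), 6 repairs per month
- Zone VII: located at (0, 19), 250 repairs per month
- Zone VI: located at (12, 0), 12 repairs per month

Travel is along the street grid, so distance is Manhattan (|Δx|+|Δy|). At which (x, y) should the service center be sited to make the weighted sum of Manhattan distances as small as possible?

Manhattan distance separates: Σwᵢ(|x−xᵢ|+|y−yᵢ|) = Σwᵢ|x−xᵢ| + Σwᵢ|y−yᵢ|, so x and y are optimised independently as 1-D weighted medians.
Total weight W = 770; half = 385.
x-coordinate, sorted with cumulative weight:
  x=0 (Zone VII, w=250) cum 250
  x=2 (Zone III, w=2) cum 252
  x=4 (Zone V, w=110) cum 362
  x=5 (Zone I, w=90) cum 452  ← median
  x=12 (Zone VI, w=12) cum 464
  x=13 (Zone IV, w=300) cum 764
  x=24 (Zone II, w=6) cum 770
⇒ x* = 5
y-coordinate, sorted with cumulative weight:
  y=0 (Zone VI, w=12) cum 12
  y=2 (Zone I, w=90) cum 102
  y=4 (Zone III, w=2) cum 104
  y=11 (Zone V, w=110) cum 214
  y=19 (Zone VII, w=250) cum 464  ← median
  y=22 (Zone II, w=6) cum 470
  y=23 (Zone IV, w=300) cum 770
⇒ y* = 19

(5, 19)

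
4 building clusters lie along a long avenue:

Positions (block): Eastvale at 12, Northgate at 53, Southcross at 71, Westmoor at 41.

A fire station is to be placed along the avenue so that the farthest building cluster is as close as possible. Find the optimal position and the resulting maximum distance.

The 1-center on a line is the midpoint of the two extreme points: leftmost at 12, rightmost at 71.
Optimal location = (12 + 71)/2 = 41.5; maximum distance = (71 − 12)/2 = 29.5.

location 41.5, max distance 29.5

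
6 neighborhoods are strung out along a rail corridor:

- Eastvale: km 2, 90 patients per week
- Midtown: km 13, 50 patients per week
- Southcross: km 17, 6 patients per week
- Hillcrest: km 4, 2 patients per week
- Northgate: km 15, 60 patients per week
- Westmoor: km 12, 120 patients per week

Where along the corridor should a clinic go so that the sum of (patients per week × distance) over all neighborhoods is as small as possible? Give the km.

x = 12

For a sum of weighted absolute distances on a line, the optimum is the weighted median (not the mean). Total weight W = 328; half-weight = 164.
Sort by position and accumulate weight:
  km 2 (Eastvale, w=90) → cum 90
  km 4 (Hillcrest, w=2) → cum 92
  km 12 (Westmoor, w=120) → cum 212  ≥ 164 → median here
  km 13 (Midtown, w=50) → cum 262
  km 15 (Northgate, w=60) → cum 322
  km 17 (Southcross, w=6) → cum 328
Optimal location: km 12.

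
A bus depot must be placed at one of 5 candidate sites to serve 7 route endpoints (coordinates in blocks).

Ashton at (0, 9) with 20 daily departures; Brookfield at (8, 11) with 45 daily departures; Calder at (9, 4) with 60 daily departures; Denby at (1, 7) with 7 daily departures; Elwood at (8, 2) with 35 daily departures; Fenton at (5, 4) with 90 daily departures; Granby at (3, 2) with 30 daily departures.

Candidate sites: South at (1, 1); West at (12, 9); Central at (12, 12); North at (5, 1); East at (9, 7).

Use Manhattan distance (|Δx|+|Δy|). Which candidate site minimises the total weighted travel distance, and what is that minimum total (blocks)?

North, total 1835 blocks

Total weighted distance at each candidate:
  South (1, 1): total = 2647
  West (12, 9): total = 3026
  Central (12, 12): total = 3707
  North (5, 1): total = 1835
  East (9, 7): total = 1851
Minimum is at North with total 1835 blocks.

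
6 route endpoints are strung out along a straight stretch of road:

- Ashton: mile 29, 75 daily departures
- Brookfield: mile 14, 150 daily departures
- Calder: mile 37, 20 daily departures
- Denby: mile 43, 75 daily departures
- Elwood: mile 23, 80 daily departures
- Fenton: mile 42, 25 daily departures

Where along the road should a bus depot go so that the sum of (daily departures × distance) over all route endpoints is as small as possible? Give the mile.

x = 23

For a sum of weighted absolute distances on a line, the optimum is the weighted median (not the mean). Total weight W = 425; half-weight = 212.5.
Sort by position and accumulate weight:
  mile 14 (Brookfield, w=150) → cum 150
  mile 23 (Elwood, w=80) → cum 230  ≥ 212.5 → median here
  mile 29 (Ashton, w=75) → cum 305
  mile 37 (Calder, w=20) → cum 325
  mile 42 (Fenton, w=25) → cum 350
  mile 43 (Denby, w=75) → cum 425
Optimal location: mile 23.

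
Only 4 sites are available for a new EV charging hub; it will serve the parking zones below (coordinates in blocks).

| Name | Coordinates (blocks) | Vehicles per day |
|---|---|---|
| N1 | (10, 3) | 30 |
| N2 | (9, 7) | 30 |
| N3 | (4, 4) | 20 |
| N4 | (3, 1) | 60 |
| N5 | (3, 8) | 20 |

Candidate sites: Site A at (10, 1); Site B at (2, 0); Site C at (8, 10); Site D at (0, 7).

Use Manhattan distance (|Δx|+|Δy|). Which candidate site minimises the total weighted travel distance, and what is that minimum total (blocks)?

Total weighted distance at each candidate:
  Site A (10, 1): total = 1150
  Site B (2, 0): total = 1170
  Site C (8, 10): total = 1570
  Site D (0, 7): total = 1450
Minimum is at Site A with total 1150 blocks.

Site A, total 1150 blocks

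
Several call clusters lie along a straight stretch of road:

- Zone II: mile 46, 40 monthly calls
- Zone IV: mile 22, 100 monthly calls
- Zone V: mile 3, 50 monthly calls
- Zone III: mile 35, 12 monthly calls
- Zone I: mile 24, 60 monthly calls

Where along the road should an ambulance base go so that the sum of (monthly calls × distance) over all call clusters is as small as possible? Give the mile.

x = 22

For a sum of weighted absolute distances on a line, the optimum is the weighted median (not the mean). Total weight W = 262; half-weight = 131.
Sort by position and accumulate weight:
  mile 3 (Zone V, w=50) → cum 50
  mile 22 (Zone IV, w=100) → cum 150  ≥ 131 → median here
  mile 24 (Zone I, w=60) → cum 210
  mile 35 (Zone III, w=12) → cum 222
  mile 46 (Zone II, w=40) → cum 262
Optimal location: mile 22.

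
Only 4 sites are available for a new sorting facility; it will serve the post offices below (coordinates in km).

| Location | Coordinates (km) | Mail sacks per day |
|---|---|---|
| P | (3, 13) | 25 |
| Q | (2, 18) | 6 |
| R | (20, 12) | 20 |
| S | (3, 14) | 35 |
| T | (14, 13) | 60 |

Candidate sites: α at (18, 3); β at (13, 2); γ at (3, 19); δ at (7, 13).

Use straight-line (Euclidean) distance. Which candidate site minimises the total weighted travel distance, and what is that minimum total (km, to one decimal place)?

δ, total 967.5 km

Total weighted distance at each candidate:
  α (18, 3): total = 2063.9
  β (13, 2): total = 1941.7
  γ (3, 19): total = 1453.0
  δ (7, 13): total = 967.5
Minimum is at δ with total 967.5 km.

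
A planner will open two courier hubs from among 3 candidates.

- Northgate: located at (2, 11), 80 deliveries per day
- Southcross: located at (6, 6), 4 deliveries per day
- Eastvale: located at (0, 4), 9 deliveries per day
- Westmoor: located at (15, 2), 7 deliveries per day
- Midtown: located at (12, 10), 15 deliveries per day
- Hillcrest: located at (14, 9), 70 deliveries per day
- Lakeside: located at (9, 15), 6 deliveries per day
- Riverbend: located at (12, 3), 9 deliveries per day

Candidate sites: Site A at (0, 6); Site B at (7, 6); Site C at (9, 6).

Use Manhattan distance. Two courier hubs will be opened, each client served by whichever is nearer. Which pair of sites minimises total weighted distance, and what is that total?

{Site A, Site C}, total 1433

Evaluate every pair (each demand assigned to the nearer of the two):
  {Site A, Site C}: total = 1433
  {Site A, Site B}: total = 1639
  {Site B, Site C}: total = 1728
Best pair: {Site A, Site C} with total 1433.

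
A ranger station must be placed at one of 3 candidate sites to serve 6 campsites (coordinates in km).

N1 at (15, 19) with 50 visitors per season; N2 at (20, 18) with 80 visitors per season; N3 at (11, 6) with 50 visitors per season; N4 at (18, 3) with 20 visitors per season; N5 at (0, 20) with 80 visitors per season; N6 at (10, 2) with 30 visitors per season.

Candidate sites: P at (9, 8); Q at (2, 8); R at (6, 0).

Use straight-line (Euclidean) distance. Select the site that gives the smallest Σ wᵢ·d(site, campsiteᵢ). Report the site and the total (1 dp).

P, total 3545.6 km

Total weighted distance at each candidate:
  P (9, 8): total = 3545.6
  Q (2, 8): total = 4568.3
  R (6, 0): total = 5318.0
Minimum is at P with total 3545.6 km.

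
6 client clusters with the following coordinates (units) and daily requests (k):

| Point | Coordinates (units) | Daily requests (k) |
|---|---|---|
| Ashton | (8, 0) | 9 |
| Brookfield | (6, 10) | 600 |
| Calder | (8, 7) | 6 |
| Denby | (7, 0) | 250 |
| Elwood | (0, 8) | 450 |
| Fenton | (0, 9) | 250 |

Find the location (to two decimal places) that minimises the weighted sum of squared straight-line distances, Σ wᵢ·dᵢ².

(3.50, 7.60)

The minimiser of Σwᵢ‖p−pᵢ‖² is the weighted centroid p* = (Σwᵢpᵢ)/(Σwᵢ).
Σwᵢ = 1565.
Σwᵢxᵢ = 9·8 + 600·6 + 6·8 + 250·7 + 450·0 + 250·0 = 5470.
Σwᵢyᵢ = 9·0 + 600·10 + 6·7 + 250·0 + 450·8 + 250·9 = 11892.
x* = 5470/1565 = 3.50, y* = 11892/1565 = 7.60.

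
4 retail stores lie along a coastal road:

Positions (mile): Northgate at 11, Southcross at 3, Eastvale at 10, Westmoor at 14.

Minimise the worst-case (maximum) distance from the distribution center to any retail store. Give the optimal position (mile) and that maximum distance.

location 8.5, max distance 5.5

The 1-center on a line is the midpoint of the two extreme points: leftmost at 3, rightmost at 14.
Optimal location = (3 + 14)/2 = 8.5; maximum distance = (14 − 3)/2 = 5.5.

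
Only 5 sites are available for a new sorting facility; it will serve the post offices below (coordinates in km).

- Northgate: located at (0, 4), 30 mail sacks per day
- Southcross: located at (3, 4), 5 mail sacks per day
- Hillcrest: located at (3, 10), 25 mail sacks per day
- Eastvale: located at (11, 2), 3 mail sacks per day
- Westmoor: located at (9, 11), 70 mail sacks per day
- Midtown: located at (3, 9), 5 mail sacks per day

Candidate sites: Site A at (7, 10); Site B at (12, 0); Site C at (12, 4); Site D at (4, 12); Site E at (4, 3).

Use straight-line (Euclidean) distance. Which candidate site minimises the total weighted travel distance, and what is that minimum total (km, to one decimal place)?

Site A, total 616.6 km

Total weighted distance at each candidate:
  Site A (7, 10): total = 616.6
  Site B (12, 0): total = 1633.5
  Site C (12, 4): total = 1266.7
  Site D (4, 12): total = 773.9
  Site E (4, 3): total = 1019.5
Minimum is at Site A with total 616.6 km.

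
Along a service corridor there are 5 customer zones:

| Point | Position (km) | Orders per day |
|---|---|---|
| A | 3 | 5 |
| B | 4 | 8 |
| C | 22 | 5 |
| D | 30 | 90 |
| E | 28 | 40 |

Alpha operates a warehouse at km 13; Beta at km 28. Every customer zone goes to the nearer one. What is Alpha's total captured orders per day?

13

The indifferent point is the midpoint (13+28)/2 = 20.5; customer zones left of it (closer to Alpha at 13) go to Alpha, those right go to Beta.
  A at 3 (w=5) → Alpha
  B at 4 (w=8) → Alpha
  C at 22 (w=5) → Beta
  E at 28 (w=40) → Beta
  D at 30 (w=90) → Beta
Alpha captures 13; Beta captures 135.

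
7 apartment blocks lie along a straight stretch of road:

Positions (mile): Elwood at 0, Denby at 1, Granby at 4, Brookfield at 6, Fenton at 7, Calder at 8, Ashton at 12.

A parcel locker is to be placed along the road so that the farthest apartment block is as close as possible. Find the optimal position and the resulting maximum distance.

The 1-center on a line is the midpoint of the two extreme points: leftmost at 0, rightmost at 12.
Optimal location = (0 + 12)/2 = 6; maximum distance = (12 − 0)/2 = 6.

location 6, max distance 6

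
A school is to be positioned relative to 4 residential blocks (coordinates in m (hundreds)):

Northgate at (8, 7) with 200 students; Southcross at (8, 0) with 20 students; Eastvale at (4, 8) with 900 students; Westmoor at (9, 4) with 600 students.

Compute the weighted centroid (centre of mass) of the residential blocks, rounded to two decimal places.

The minimiser of Σwᵢ‖p−pᵢ‖² is the weighted centroid p* = (Σwᵢpᵢ)/(Σwᵢ).
Σwᵢ = 1720.
Σwᵢxᵢ = 200·8 + 20·8 + 900·4 + 600·9 = 10760.
Σwᵢyᵢ = 200·7 + 20·0 + 900·8 + 600·4 = 11000.
x* = 10760/1720 = 6.26, y* = 11000/1720 = 6.40.

(6.26, 6.40)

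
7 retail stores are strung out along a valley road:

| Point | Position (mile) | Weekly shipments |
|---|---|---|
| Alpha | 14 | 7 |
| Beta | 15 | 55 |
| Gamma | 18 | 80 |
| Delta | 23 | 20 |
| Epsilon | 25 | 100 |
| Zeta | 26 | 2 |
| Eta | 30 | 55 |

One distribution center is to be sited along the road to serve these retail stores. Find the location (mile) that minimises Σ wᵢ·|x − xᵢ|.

For a sum of weighted absolute distances on a line, the optimum is the weighted median (not the mean). Total weight W = 319; half-weight = 159.5.
Sort by position and accumulate weight:
  mile 14 (Alpha, w=7) → cum 7
  mile 15 (Beta, w=55) → cum 62
  mile 18 (Gamma, w=80) → cum 142
  mile 23 (Delta, w=20) → cum 162  ≥ 159.5 → median here
  mile 25 (Epsilon, w=100) → cum 262
  mile 26 (Zeta, w=2) → cum 264
  mile 30 (Eta, w=55) → cum 319
Optimal location: mile 23.

x = 23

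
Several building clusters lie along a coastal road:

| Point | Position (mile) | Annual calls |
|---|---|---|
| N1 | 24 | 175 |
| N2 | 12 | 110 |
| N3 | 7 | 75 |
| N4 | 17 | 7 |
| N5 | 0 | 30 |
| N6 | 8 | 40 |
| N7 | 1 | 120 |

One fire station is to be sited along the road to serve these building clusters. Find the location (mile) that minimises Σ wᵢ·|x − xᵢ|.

x = 12

For a sum of weighted absolute distances on a line, the optimum is the weighted median (not the mean). Total weight W = 557; half-weight = 278.5.
Sort by position and accumulate weight:
  mile 0 (N5, w=30) → cum 30
  mile 1 (N7, w=120) → cum 150
  mile 7 (N3, w=75) → cum 225
  mile 8 (N6, w=40) → cum 265
  mile 12 (N2, w=110) → cum 375  ≥ 278.5 → median here
  mile 17 (N4, w=7) → cum 382
  mile 24 (N1, w=175) → cum 557
Optimal location: mile 12.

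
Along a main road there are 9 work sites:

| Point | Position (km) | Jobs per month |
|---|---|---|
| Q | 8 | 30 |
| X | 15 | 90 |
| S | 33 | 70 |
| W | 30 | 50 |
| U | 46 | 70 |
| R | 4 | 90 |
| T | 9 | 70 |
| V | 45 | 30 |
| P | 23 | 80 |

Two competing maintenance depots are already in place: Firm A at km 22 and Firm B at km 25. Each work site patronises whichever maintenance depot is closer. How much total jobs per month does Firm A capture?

360

The indifferent point is the midpoint (22+25)/2 = 23.5; work sites left of it (closer to Firm A at 22) go to Firm A, those right go to Firm B.
  R at 4 (w=90) → Firm A
  Q at 8 (w=30) → Firm A
  T at 9 (w=70) → Firm A
  X at 15 (w=90) → Firm A
  P at 23 (w=80) → Firm A
  W at 30 (w=50) → Firm B
  S at 33 (w=70) → Firm B
  V at 45 (w=30) → Firm B
  U at 46 (w=70) → Firm B
Firm A captures 360; Firm B captures 220.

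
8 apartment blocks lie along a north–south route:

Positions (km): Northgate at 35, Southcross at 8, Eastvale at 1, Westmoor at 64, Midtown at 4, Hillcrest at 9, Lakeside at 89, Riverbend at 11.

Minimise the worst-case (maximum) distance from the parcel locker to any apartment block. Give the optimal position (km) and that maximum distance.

The 1-center on a line is the midpoint of the two extreme points: leftmost at 1, rightmost at 89.
Optimal location = (1 + 89)/2 = 45; maximum distance = (89 − 1)/2 = 44.

location 45, max distance 44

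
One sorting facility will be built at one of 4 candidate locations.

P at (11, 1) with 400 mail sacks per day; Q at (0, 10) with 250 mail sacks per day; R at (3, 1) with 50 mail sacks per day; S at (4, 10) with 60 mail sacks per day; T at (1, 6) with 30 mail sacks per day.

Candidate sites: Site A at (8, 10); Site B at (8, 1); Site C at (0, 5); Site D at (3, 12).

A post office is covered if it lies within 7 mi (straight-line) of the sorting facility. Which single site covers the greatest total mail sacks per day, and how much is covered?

Site B, covering 450

Coverage radius r = 7 mi; a point is covered iff (Δx)²+(Δy)² ≤ 7² = 49.
  Site A (8, 10): covers {S} → 60
  Site B (8, 1): covers {P, R} → 450
  Site C (0, 5): covers {Q, R, S, T} → 390
  Site D (3, 12): covers {Q, S, T} → 340
Maximum coverage at Site B: 450 mail sacks per day.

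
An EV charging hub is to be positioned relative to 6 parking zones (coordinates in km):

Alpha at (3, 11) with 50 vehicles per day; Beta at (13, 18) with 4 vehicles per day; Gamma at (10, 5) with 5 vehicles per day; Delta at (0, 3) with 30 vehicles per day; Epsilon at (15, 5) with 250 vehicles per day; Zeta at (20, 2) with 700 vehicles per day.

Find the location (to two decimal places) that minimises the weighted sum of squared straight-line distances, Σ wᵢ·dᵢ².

(17.33, 3.26)

The minimiser of Σwᵢ‖p−pᵢ‖² is the weighted centroid p* = (Σwᵢpᵢ)/(Σwᵢ).
Σwᵢ = 1039.
Σwᵢxᵢ = 50·3 + 4·13 + 5·10 + 30·0 + 250·15 + 700·20 = 18002.
Σwᵢyᵢ = 50·11 + 4·18 + 5·5 + 30·3 + 250·5 + 700·2 = 3387.
x* = 18002/1039 = 17.33, y* = 3387/1039 = 3.26.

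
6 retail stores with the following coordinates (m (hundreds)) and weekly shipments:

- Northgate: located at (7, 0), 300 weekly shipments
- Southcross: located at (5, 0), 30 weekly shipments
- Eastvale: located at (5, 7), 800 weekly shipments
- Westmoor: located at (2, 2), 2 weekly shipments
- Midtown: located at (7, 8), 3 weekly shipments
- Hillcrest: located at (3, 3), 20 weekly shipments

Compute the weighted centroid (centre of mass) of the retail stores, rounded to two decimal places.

(5.48, 4.92)

The minimiser of Σwᵢ‖p−pᵢ‖² is the weighted centroid p* = (Σwᵢpᵢ)/(Σwᵢ).
Σwᵢ = 1155.
Σwᵢxᵢ = 300·7 + 30·5 + 800·5 + 2·2 + 3·7 + 20·3 = 6335.
Σwᵢyᵢ = 300·0 + 30·0 + 800·7 + 2·2 + 3·8 + 20·3 = 5688.
x* = 6335/1155 = 5.48, y* = 5688/1155 = 4.92.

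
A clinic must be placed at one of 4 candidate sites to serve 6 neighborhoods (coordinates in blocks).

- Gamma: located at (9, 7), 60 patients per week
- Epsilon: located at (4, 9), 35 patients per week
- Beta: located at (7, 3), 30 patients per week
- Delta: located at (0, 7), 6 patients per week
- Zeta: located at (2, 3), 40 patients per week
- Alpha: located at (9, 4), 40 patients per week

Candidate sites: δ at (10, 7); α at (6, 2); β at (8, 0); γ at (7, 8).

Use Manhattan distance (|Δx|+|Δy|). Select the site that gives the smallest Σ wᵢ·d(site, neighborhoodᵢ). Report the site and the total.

γ, total 1158 blocks

Total weighted distance at each candidate:
  δ (10, 7): total = 1250
  α (6, 2): total = 1321
  β (8, 0): total = 1705
  γ (7, 8): total = 1158
Minimum is at γ with total 1158 blocks.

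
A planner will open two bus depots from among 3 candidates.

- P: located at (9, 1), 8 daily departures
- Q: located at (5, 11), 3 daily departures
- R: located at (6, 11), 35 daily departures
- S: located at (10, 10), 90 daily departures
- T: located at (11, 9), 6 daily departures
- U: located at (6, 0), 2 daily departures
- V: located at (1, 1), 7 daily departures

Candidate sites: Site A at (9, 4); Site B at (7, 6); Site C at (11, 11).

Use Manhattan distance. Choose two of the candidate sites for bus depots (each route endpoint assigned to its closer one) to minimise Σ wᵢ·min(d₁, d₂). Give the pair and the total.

Evaluate every pair (each demand assigned to the nearer of the two):
  {Site A, Site C}: total = 500
  {Site B, Site C}: total = 532
  {Site A, Site B}: total = 1018
Best pair: {Site A, Site C} with total 500.

{Site A, Site C}, total 500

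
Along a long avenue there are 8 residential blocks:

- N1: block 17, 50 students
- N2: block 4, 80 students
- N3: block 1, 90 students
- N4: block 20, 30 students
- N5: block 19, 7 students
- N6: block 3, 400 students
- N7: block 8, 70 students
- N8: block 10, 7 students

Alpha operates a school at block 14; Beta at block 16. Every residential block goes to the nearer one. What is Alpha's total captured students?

647

The indifferent point is the midpoint (14+16)/2 = 15; residential blocks left of it (closer to Alpha at 14) go to Alpha, those right go to Beta.
  N3 at 1 (w=90) → Alpha
  N6 at 3 (w=400) → Alpha
  N2 at 4 (w=80) → Alpha
  N7 at 8 (w=70) → Alpha
  N8 at 10 (w=7) → Alpha
  N1 at 17 (w=50) → Beta
  N5 at 19 (w=7) → Beta
  N4 at 20 (w=30) → Beta
Alpha captures 647; Beta captures 87.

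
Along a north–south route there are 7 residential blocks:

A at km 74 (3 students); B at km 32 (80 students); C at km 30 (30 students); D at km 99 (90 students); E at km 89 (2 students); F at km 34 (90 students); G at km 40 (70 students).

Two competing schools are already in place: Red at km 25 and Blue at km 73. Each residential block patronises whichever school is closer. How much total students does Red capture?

The indifferent point is the midpoint (25+73)/2 = 49; residential blocks left of it (closer to Red at 25) go to Red, those right go to Blue.
  C at 30 (w=30) → Red
  B at 32 (w=80) → Red
  F at 34 (w=90) → Red
  G at 40 (w=70) → Red
  A at 74 (w=3) → Blue
  E at 89 (w=2) → Blue
  D at 99 (w=90) → Blue
Red captures 270; Blue captures 95.

270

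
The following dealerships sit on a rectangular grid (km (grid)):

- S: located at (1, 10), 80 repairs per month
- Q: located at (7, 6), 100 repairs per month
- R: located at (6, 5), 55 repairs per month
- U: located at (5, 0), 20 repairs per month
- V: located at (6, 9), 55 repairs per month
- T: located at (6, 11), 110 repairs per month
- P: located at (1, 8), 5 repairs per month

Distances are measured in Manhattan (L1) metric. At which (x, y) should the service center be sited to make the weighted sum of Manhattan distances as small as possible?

Manhattan distance separates: Σwᵢ(|x−xᵢ|+|y−yᵢ|) = Σwᵢ|x−xᵢ| + Σwᵢ|y−yᵢ|, so x and y are optimised independently as 1-D weighted medians.
Total weight W = 425; half = 212.5.
x-coordinate, sorted with cumulative weight:
  x=1 (S, w=80) cum 80
  x=1 (P, w=5) cum 85
  x=5 (U, w=20) cum 105
  x=6 (R, w=55) cum 160
  x=6 (V, w=55) cum 215  ← median
  x=6 (T, w=110) cum 325
  x=7 (Q, w=100) cum 425
⇒ x* = 6
y-coordinate, sorted with cumulative weight:
  y=0 (U, w=20) cum 20
  y=5 (R, w=55) cum 75
  y=6 (Q, w=100) cum 175
  y=8 (P, w=5) cum 180
  y=9 (V, w=55) cum 235  ← median
  y=10 (S, w=80) cum 315
  y=11 (T, w=110) cum 425
⇒ y* = 9

(6, 9)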